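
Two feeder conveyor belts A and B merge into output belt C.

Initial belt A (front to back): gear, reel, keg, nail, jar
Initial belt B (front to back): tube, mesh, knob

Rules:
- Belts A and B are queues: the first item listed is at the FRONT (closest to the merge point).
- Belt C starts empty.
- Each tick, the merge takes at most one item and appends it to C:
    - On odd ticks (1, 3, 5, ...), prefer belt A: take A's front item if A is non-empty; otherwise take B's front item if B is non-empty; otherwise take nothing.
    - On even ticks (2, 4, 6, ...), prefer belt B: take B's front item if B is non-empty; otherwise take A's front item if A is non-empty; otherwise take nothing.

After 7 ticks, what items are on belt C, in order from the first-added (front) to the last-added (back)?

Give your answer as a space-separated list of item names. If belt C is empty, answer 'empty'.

Answer: gear tube reel mesh keg knob nail

Derivation:
Tick 1: prefer A, take gear from A; A=[reel,keg,nail,jar] B=[tube,mesh,knob] C=[gear]
Tick 2: prefer B, take tube from B; A=[reel,keg,nail,jar] B=[mesh,knob] C=[gear,tube]
Tick 3: prefer A, take reel from A; A=[keg,nail,jar] B=[mesh,knob] C=[gear,tube,reel]
Tick 4: prefer B, take mesh from B; A=[keg,nail,jar] B=[knob] C=[gear,tube,reel,mesh]
Tick 5: prefer A, take keg from A; A=[nail,jar] B=[knob] C=[gear,tube,reel,mesh,keg]
Tick 6: prefer B, take knob from B; A=[nail,jar] B=[-] C=[gear,tube,reel,mesh,keg,knob]
Tick 7: prefer A, take nail from A; A=[jar] B=[-] C=[gear,tube,reel,mesh,keg,knob,nail]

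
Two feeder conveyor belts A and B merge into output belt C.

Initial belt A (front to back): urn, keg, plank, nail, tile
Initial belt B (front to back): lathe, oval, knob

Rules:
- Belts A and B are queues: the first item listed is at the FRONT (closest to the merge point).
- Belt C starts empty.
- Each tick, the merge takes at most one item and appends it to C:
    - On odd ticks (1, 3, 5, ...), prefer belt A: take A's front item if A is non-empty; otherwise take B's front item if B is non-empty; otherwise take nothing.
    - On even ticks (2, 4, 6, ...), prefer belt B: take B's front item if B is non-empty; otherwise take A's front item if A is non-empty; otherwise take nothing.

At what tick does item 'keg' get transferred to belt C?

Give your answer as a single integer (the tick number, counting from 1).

Tick 1: prefer A, take urn from A; A=[keg,plank,nail,tile] B=[lathe,oval,knob] C=[urn]
Tick 2: prefer B, take lathe from B; A=[keg,plank,nail,tile] B=[oval,knob] C=[urn,lathe]
Tick 3: prefer A, take keg from A; A=[plank,nail,tile] B=[oval,knob] C=[urn,lathe,keg]

Answer: 3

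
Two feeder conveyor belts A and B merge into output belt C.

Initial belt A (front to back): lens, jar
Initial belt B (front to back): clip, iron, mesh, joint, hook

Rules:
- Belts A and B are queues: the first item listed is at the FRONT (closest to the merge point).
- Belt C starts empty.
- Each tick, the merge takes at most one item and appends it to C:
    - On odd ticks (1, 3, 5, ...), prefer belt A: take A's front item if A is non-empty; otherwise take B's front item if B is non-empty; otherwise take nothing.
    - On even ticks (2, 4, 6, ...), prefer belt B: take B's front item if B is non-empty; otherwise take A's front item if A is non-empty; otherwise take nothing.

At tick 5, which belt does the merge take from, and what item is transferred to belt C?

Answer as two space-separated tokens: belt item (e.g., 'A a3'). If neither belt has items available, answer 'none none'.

Answer: B mesh

Derivation:
Tick 1: prefer A, take lens from A; A=[jar] B=[clip,iron,mesh,joint,hook] C=[lens]
Tick 2: prefer B, take clip from B; A=[jar] B=[iron,mesh,joint,hook] C=[lens,clip]
Tick 3: prefer A, take jar from A; A=[-] B=[iron,mesh,joint,hook] C=[lens,clip,jar]
Tick 4: prefer B, take iron from B; A=[-] B=[mesh,joint,hook] C=[lens,clip,jar,iron]
Tick 5: prefer A, take mesh from B; A=[-] B=[joint,hook] C=[lens,clip,jar,iron,mesh]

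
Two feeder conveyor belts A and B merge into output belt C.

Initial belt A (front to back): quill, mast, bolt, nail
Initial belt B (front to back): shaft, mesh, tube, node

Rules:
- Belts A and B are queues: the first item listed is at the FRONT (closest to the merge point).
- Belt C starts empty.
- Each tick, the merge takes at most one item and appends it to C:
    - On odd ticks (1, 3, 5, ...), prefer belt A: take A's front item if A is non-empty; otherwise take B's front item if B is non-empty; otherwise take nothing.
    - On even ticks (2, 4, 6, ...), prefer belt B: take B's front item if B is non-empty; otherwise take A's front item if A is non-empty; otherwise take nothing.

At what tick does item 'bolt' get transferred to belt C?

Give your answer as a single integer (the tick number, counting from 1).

Answer: 5

Derivation:
Tick 1: prefer A, take quill from A; A=[mast,bolt,nail] B=[shaft,mesh,tube,node] C=[quill]
Tick 2: prefer B, take shaft from B; A=[mast,bolt,nail] B=[mesh,tube,node] C=[quill,shaft]
Tick 3: prefer A, take mast from A; A=[bolt,nail] B=[mesh,tube,node] C=[quill,shaft,mast]
Tick 4: prefer B, take mesh from B; A=[bolt,nail] B=[tube,node] C=[quill,shaft,mast,mesh]
Tick 5: prefer A, take bolt from A; A=[nail] B=[tube,node] C=[quill,shaft,mast,mesh,bolt]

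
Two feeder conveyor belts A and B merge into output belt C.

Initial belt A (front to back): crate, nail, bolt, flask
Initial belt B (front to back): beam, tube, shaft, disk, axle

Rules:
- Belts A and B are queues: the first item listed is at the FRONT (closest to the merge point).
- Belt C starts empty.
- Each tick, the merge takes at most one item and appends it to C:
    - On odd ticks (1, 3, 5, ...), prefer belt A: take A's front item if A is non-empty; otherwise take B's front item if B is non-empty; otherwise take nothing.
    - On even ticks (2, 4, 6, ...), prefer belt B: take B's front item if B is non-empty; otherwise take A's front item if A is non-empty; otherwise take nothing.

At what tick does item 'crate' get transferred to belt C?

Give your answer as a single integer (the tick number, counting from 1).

Answer: 1

Derivation:
Tick 1: prefer A, take crate from A; A=[nail,bolt,flask] B=[beam,tube,shaft,disk,axle] C=[crate]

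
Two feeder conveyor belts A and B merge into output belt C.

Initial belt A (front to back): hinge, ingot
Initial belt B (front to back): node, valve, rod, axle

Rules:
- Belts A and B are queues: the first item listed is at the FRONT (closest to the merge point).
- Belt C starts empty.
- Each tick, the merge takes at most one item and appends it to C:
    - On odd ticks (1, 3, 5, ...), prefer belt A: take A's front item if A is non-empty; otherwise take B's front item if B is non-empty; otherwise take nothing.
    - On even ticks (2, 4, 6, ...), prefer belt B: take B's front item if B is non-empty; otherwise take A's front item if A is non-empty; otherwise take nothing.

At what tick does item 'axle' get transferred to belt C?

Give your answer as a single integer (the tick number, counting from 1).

Answer: 6

Derivation:
Tick 1: prefer A, take hinge from A; A=[ingot] B=[node,valve,rod,axle] C=[hinge]
Tick 2: prefer B, take node from B; A=[ingot] B=[valve,rod,axle] C=[hinge,node]
Tick 3: prefer A, take ingot from A; A=[-] B=[valve,rod,axle] C=[hinge,node,ingot]
Tick 4: prefer B, take valve from B; A=[-] B=[rod,axle] C=[hinge,node,ingot,valve]
Tick 5: prefer A, take rod from B; A=[-] B=[axle] C=[hinge,node,ingot,valve,rod]
Tick 6: prefer B, take axle from B; A=[-] B=[-] C=[hinge,node,ingot,valve,rod,axle]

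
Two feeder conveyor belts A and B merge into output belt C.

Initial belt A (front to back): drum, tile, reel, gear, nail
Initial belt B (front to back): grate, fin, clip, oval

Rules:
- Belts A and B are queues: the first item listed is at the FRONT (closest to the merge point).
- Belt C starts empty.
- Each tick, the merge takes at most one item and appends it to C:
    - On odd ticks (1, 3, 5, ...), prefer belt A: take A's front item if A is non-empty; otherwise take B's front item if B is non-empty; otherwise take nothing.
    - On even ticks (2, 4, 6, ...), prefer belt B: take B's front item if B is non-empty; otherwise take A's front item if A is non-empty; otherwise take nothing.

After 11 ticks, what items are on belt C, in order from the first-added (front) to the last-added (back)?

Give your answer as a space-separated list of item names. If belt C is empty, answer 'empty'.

Answer: drum grate tile fin reel clip gear oval nail

Derivation:
Tick 1: prefer A, take drum from A; A=[tile,reel,gear,nail] B=[grate,fin,clip,oval] C=[drum]
Tick 2: prefer B, take grate from B; A=[tile,reel,gear,nail] B=[fin,clip,oval] C=[drum,grate]
Tick 3: prefer A, take tile from A; A=[reel,gear,nail] B=[fin,clip,oval] C=[drum,grate,tile]
Tick 4: prefer B, take fin from B; A=[reel,gear,nail] B=[clip,oval] C=[drum,grate,tile,fin]
Tick 5: prefer A, take reel from A; A=[gear,nail] B=[clip,oval] C=[drum,grate,tile,fin,reel]
Tick 6: prefer B, take clip from B; A=[gear,nail] B=[oval] C=[drum,grate,tile,fin,reel,clip]
Tick 7: prefer A, take gear from A; A=[nail] B=[oval] C=[drum,grate,tile,fin,reel,clip,gear]
Tick 8: prefer B, take oval from B; A=[nail] B=[-] C=[drum,grate,tile,fin,reel,clip,gear,oval]
Tick 9: prefer A, take nail from A; A=[-] B=[-] C=[drum,grate,tile,fin,reel,clip,gear,oval,nail]
Tick 10: prefer B, both empty, nothing taken; A=[-] B=[-] C=[drum,grate,tile,fin,reel,clip,gear,oval,nail]
Tick 11: prefer A, both empty, nothing taken; A=[-] B=[-] C=[drum,grate,tile,fin,reel,clip,gear,oval,nail]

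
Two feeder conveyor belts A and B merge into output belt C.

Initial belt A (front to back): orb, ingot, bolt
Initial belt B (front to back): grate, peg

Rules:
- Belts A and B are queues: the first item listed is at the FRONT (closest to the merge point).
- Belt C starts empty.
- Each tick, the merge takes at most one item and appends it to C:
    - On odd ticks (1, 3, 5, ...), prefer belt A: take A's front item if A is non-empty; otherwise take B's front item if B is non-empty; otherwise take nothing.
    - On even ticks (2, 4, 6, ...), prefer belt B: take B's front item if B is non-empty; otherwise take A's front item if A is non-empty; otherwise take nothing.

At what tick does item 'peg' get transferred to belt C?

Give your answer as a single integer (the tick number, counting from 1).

Answer: 4

Derivation:
Tick 1: prefer A, take orb from A; A=[ingot,bolt] B=[grate,peg] C=[orb]
Tick 2: prefer B, take grate from B; A=[ingot,bolt] B=[peg] C=[orb,grate]
Tick 3: prefer A, take ingot from A; A=[bolt] B=[peg] C=[orb,grate,ingot]
Tick 4: prefer B, take peg from B; A=[bolt] B=[-] C=[orb,grate,ingot,peg]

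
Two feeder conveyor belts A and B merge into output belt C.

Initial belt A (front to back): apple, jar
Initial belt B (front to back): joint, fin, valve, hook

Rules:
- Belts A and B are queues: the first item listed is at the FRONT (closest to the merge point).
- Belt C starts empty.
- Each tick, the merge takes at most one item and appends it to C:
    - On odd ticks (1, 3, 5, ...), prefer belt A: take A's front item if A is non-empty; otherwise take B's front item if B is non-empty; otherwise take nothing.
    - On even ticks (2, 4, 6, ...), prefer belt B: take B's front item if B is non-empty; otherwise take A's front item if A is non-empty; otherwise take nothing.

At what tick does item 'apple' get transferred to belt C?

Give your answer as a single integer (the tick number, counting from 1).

Answer: 1

Derivation:
Tick 1: prefer A, take apple from A; A=[jar] B=[joint,fin,valve,hook] C=[apple]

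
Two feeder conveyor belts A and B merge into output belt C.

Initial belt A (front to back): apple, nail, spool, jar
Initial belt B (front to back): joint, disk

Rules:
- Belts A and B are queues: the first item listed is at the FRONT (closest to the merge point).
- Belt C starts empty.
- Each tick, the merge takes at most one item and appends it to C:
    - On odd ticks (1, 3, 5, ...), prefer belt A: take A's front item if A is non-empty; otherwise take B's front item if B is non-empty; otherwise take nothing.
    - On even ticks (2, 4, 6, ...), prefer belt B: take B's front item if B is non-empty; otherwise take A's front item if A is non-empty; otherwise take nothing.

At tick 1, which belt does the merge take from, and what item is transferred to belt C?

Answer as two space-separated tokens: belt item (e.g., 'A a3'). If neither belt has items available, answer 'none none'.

Answer: A apple

Derivation:
Tick 1: prefer A, take apple from A; A=[nail,spool,jar] B=[joint,disk] C=[apple]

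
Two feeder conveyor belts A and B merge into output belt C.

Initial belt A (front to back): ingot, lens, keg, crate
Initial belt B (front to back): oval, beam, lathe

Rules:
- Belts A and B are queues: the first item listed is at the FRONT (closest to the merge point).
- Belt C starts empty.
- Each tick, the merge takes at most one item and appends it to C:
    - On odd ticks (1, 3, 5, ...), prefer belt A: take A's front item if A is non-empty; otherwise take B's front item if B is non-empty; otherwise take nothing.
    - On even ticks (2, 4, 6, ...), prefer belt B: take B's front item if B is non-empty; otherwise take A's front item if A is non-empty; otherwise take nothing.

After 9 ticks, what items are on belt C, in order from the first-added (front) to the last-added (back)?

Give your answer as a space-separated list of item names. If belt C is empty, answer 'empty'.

Answer: ingot oval lens beam keg lathe crate

Derivation:
Tick 1: prefer A, take ingot from A; A=[lens,keg,crate] B=[oval,beam,lathe] C=[ingot]
Tick 2: prefer B, take oval from B; A=[lens,keg,crate] B=[beam,lathe] C=[ingot,oval]
Tick 3: prefer A, take lens from A; A=[keg,crate] B=[beam,lathe] C=[ingot,oval,lens]
Tick 4: prefer B, take beam from B; A=[keg,crate] B=[lathe] C=[ingot,oval,lens,beam]
Tick 5: prefer A, take keg from A; A=[crate] B=[lathe] C=[ingot,oval,lens,beam,keg]
Tick 6: prefer B, take lathe from B; A=[crate] B=[-] C=[ingot,oval,lens,beam,keg,lathe]
Tick 7: prefer A, take crate from A; A=[-] B=[-] C=[ingot,oval,lens,beam,keg,lathe,crate]
Tick 8: prefer B, both empty, nothing taken; A=[-] B=[-] C=[ingot,oval,lens,beam,keg,lathe,crate]
Tick 9: prefer A, both empty, nothing taken; A=[-] B=[-] C=[ingot,oval,lens,beam,keg,lathe,crate]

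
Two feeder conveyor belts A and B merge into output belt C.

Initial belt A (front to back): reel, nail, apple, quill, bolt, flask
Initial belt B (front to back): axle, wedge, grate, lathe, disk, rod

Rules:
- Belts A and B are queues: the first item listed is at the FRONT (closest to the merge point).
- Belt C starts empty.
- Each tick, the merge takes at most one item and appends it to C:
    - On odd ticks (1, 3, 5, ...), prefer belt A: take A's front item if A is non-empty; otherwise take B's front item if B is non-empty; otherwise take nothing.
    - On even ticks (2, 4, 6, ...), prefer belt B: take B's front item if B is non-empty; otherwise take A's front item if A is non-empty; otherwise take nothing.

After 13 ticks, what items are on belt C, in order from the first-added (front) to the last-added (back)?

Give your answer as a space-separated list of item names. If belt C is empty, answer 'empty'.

Tick 1: prefer A, take reel from A; A=[nail,apple,quill,bolt,flask] B=[axle,wedge,grate,lathe,disk,rod] C=[reel]
Tick 2: prefer B, take axle from B; A=[nail,apple,quill,bolt,flask] B=[wedge,grate,lathe,disk,rod] C=[reel,axle]
Tick 3: prefer A, take nail from A; A=[apple,quill,bolt,flask] B=[wedge,grate,lathe,disk,rod] C=[reel,axle,nail]
Tick 4: prefer B, take wedge from B; A=[apple,quill,bolt,flask] B=[grate,lathe,disk,rod] C=[reel,axle,nail,wedge]
Tick 5: prefer A, take apple from A; A=[quill,bolt,flask] B=[grate,lathe,disk,rod] C=[reel,axle,nail,wedge,apple]
Tick 6: prefer B, take grate from B; A=[quill,bolt,flask] B=[lathe,disk,rod] C=[reel,axle,nail,wedge,apple,grate]
Tick 7: prefer A, take quill from A; A=[bolt,flask] B=[lathe,disk,rod] C=[reel,axle,nail,wedge,apple,grate,quill]
Tick 8: prefer B, take lathe from B; A=[bolt,flask] B=[disk,rod] C=[reel,axle,nail,wedge,apple,grate,quill,lathe]
Tick 9: prefer A, take bolt from A; A=[flask] B=[disk,rod] C=[reel,axle,nail,wedge,apple,grate,quill,lathe,bolt]
Tick 10: prefer B, take disk from B; A=[flask] B=[rod] C=[reel,axle,nail,wedge,apple,grate,quill,lathe,bolt,disk]
Tick 11: prefer A, take flask from A; A=[-] B=[rod] C=[reel,axle,nail,wedge,apple,grate,quill,lathe,bolt,disk,flask]
Tick 12: prefer B, take rod from B; A=[-] B=[-] C=[reel,axle,nail,wedge,apple,grate,quill,lathe,bolt,disk,flask,rod]
Tick 13: prefer A, both empty, nothing taken; A=[-] B=[-] C=[reel,axle,nail,wedge,apple,grate,quill,lathe,bolt,disk,flask,rod]

Answer: reel axle nail wedge apple grate quill lathe bolt disk flask rod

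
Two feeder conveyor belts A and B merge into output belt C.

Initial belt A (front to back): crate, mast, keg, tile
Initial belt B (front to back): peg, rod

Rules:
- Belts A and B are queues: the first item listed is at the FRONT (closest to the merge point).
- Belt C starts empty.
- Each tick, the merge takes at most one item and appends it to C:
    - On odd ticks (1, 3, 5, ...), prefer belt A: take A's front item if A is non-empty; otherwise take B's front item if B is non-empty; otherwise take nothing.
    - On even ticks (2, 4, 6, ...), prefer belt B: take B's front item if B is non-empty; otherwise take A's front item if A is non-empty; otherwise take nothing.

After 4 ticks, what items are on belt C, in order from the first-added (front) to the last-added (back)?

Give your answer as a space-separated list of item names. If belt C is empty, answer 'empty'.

Tick 1: prefer A, take crate from A; A=[mast,keg,tile] B=[peg,rod] C=[crate]
Tick 2: prefer B, take peg from B; A=[mast,keg,tile] B=[rod] C=[crate,peg]
Tick 3: prefer A, take mast from A; A=[keg,tile] B=[rod] C=[crate,peg,mast]
Tick 4: prefer B, take rod from B; A=[keg,tile] B=[-] C=[crate,peg,mast,rod]

Answer: crate peg mast rod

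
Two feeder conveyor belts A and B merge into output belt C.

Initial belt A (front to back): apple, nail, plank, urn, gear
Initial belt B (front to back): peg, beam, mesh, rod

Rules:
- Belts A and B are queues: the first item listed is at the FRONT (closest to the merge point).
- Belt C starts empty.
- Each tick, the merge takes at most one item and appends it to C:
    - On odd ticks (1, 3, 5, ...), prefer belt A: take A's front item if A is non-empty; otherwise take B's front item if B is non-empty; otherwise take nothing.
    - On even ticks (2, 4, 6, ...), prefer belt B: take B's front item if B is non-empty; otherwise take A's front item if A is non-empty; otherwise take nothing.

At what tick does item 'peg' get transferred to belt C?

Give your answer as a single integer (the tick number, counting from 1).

Tick 1: prefer A, take apple from A; A=[nail,plank,urn,gear] B=[peg,beam,mesh,rod] C=[apple]
Tick 2: prefer B, take peg from B; A=[nail,plank,urn,gear] B=[beam,mesh,rod] C=[apple,peg]

Answer: 2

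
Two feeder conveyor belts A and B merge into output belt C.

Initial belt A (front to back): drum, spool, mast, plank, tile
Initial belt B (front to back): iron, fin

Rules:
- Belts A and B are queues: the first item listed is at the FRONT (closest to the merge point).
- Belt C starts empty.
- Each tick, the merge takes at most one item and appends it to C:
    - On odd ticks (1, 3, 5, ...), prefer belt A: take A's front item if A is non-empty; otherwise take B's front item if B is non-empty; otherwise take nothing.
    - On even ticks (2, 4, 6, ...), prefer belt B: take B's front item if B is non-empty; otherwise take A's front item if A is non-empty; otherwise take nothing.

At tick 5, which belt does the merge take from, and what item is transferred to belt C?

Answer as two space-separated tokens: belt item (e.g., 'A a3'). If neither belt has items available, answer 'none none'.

Answer: A mast

Derivation:
Tick 1: prefer A, take drum from A; A=[spool,mast,plank,tile] B=[iron,fin] C=[drum]
Tick 2: prefer B, take iron from B; A=[spool,mast,plank,tile] B=[fin] C=[drum,iron]
Tick 3: prefer A, take spool from A; A=[mast,plank,tile] B=[fin] C=[drum,iron,spool]
Tick 4: prefer B, take fin from B; A=[mast,plank,tile] B=[-] C=[drum,iron,spool,fin]
Tick 5: prefer A, take mast from A; A=[plank,tile] B=[-] C=[drum,iron,spool,fin,mast]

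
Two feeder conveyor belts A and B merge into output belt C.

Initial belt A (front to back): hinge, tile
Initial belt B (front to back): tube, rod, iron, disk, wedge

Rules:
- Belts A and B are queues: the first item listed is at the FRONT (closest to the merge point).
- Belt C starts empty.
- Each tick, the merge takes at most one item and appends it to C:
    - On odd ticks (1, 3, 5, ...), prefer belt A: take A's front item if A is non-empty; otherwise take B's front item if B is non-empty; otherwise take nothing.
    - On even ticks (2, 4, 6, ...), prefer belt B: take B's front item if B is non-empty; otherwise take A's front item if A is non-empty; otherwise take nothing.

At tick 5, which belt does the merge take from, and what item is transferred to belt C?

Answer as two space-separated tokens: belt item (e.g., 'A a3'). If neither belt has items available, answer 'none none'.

Tick 1: prefer A, take hinge from A; A=[tile] B=[tube,rod,iron,disk,wedge] C=[hinge]
Tick 2: prefer B, take tube from B; A=[tile] B=[rod,iron,disk,wedge] C=[hinge,tube]
Tick 3: prefer A, take tile from A; A=[-] B=[rod,iron,disk,wedge] C=[hinge,tube,tile]
Tick 4: prefer B, take rod from B; A=[-] B=[iron,disk,wedge] C=[hinge,tube,tile,rod]
Tick 5: prefer A, take iron from B; A=[-] B=[disk,wedge] C=[hinge,tube,tile,rod,iron]

Answer: B iron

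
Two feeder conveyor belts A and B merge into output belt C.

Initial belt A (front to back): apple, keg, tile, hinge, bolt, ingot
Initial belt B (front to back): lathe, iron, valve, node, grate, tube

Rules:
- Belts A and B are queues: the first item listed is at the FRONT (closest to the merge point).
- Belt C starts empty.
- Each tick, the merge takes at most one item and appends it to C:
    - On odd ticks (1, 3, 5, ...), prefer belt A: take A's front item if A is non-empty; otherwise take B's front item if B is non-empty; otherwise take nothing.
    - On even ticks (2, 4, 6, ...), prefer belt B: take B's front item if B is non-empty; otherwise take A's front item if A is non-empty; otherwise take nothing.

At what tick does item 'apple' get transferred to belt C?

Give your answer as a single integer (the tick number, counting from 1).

Tick 1: prefer A, take apple from A; A=[keg,tile,hinge,bolt,ingot] B=[lathe,iron,valve,node,grate,tube] C=[apple]

Answer: 1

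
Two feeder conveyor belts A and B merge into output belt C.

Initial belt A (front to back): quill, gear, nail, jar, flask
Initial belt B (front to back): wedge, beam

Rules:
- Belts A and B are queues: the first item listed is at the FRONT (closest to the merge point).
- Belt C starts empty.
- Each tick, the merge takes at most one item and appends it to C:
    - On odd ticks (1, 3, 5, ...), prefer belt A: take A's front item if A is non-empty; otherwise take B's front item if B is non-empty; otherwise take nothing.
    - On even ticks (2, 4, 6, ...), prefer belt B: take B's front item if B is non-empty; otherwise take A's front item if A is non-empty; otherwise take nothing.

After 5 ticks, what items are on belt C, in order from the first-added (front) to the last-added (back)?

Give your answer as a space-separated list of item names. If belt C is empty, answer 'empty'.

Tick 1: prefer A, take quill from A; A=[gear,nail,jar,flask] B=[wedge,beam] C=[quill]
Tick 2: prefer B, take wedge from B; A=[gear,nail,jar,flask] B=[beam] C=[quill,wedge]
Tick 3: prefer A, take gear from A; A=[nail,jar,flask] B=[beam] C=[quill,wedge,gear]
Tick 4: prefer B, take beam from B; A=[nail,jar,flask] B=[-] C=[quill,wedge,gear,beam]
Tick 5: prefer A, take nail from A; A=[jar,flask] B=[-] C=[quill,wedge,gear,beam,nail]

Answer: quill wedge gear beam nail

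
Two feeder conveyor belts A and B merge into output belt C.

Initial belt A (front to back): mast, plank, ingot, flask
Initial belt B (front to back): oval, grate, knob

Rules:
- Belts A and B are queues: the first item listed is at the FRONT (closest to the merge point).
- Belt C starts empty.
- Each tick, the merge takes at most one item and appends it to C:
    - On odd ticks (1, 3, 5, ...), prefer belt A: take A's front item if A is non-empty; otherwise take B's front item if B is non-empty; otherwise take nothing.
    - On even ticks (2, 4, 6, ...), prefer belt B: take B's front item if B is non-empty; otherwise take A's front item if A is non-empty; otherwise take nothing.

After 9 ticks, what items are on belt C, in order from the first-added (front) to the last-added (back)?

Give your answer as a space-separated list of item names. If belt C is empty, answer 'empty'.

Tick 1: prefer A, take mast from A; A=[plank,ingot,flask] B=[oval,grate,knob] C=[mast]
Tick 2: prefer B, take oval from B; A=[plank,ingot,flask] B=[grate,knob] C=[mast,oval]
Tick 3: prefer A, take plank from A; A=[ingot,flask] B=[grate,knob] C=[mast,oval,plank]
Tick 4: prefer B, take grate from B; A=[ingot,flask] B=[knob] C=[mast,oval,plank,grate]
Tick 5: prefer A, take ingot from A; A=[flask] B=[knob] C=[mast,oval,plank,grate,ingot]
Tick 6: prefer B, take knob from B; A=[flask] B=[-] C=[mast,oval,plank,grate,ingot,knob]
Tick 7: prefer A, take flask from A; A=[-] B=[-] C=[mast,oval,plank,grate,ingot,knob,flask]
Tick 8: prefer B, both empty, nothing taken; A=[-] B=[-] C=[mast,oval,plank,grate,ingot,knob,flask]
Tick 9: prefer A, both empty, nothing taken; A=[-] B=[-] C=[mast,oval,plank,grate,ingot,knob,flask]

Answer: mast oval plank grate ingot knob flask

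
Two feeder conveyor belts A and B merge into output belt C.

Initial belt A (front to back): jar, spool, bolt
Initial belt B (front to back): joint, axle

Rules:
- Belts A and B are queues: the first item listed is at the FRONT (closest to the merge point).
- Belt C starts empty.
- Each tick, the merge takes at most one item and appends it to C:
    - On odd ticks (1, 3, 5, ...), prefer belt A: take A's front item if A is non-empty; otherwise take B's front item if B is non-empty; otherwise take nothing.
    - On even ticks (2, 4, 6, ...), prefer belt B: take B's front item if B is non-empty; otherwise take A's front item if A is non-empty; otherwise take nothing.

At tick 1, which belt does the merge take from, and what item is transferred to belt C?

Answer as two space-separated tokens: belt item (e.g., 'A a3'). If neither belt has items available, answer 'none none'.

Tick 1: prefer A, take jar from A; A=[spool,bolt] B=[joint,axle] C=[jar]

Answer: A jar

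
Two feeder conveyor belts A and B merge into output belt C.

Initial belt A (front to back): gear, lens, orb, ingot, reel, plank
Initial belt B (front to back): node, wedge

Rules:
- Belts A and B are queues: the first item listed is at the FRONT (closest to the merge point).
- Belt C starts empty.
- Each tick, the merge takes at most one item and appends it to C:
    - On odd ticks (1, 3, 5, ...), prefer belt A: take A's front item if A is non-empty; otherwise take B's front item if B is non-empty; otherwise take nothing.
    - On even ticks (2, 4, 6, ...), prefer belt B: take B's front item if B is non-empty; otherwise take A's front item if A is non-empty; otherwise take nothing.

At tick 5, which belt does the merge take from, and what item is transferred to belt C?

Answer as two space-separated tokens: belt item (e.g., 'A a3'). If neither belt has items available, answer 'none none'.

Tick 1: prefer A, take gear from A; A=[lens,orb,ingot,reel,plank] B=[node,wedge] C=[gear]
Tick 2: prefer B, take node from B; A=[lens,orb,ingot,reel,plank] B=[wedge] C=[gear,node]
Tick 3: prefer A, take lens from A; A=[orb,ingot,reel,plank] B=[wedge] C=[gear,node,lens]
Tick 4: prefer B, take wedge from B; A=[orb,ingot,reel,plank] B=[-] C=[gear,node,lens,wedge]
Tick 5: prefer A, take orb from A; A=[ingot,reel,plank] B=[-] C=[gear,node,lens,wedge,orb]

Answer: A orb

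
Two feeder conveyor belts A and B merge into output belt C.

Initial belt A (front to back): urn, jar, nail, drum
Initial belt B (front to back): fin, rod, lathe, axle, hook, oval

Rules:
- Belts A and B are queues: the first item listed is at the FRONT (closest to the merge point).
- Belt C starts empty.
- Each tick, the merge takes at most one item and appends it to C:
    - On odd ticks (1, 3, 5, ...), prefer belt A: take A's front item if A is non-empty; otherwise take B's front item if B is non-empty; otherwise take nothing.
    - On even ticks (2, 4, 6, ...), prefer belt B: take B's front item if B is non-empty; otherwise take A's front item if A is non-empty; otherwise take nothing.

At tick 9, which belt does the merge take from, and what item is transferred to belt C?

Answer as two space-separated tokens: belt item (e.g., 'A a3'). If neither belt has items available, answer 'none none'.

Tick 1: prefer A, take urn from A; A=[jar,nail,drum] B=[fin,rod,lathe,axle,hook,oval] C=[urn]
Tick 2: prefer B, take fin from B; A=[jar,nail,drum] B=[rod,lathe,axle,hook,oval] C=[urn,fin]
Tick 3: prefer A, take jar from A; A=[nail,drum] B=[rod,lathe,axle,hook,oval] C=[urn,fin,jar]
Tick 4: prefer B, take rod from B; A=[nail,drum] B=[lathe,axle,hook,oval] C=[urn,fin,jar,rod]
Tick 5: prefer A, take nail from A; A=[drum] B=[lathe,axle,hook,oval] C=[urn,fin,jar,rod,nail]
Tick 6: prefer B, take lathe from B; A=[drum] B=[axle,hook,oval] C=[urn,fin,jar,rod,nail,lathe]
Tick 7: prefer A, take drum from A; A=[-] B=[axle,hook,oval] C=[urn,fin,jar,rod,nail,lathe,drum]
Tick 8: prefer B, take axle from B; A=[-] B=[hook,oval] C=[urn,fin,jar,rod,nail,lathe,drum,axle]
Tick 9: prefer A, take hook from B; A=[-] B=[oval] C=[urn,fin,jar,rod,nail,lathe,drum,axle,hook]

Answer: B hook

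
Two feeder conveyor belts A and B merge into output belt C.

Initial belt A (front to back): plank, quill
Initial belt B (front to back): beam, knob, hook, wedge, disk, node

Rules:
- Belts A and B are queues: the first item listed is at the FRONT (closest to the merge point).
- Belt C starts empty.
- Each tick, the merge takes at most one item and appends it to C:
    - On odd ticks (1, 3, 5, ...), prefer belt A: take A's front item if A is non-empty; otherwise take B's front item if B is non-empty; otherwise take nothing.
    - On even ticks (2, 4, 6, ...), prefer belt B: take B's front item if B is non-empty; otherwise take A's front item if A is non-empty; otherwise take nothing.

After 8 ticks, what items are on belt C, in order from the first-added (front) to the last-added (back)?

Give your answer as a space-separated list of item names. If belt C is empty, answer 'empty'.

Tick 1: prefer A, take plank from A; A=[quill] B=[beam,knob,hook,wedge,disk,node] C=[plank]
Tick 2: prefer B, take beam from B; A=[quill] B=[knob,hook,wedge,disk,node] C=[plank,beam]
Tick 3: prefer A, take quill from A; A=[-] B=[knob,hook,wedge,disk,node] C=[plank,beam,quill]
Tick 4: prefer B, take knob from B; A=[-] B=[hook,wedge,disk,node] C=[plank,beam,quill,knob]
Tick 5: prefer A, take hook from B; A=[-] B=[wedge,disk,node] C=[plank,beam,quill,knob,hook]
Tick 6: prefer B, take wedge from B; A=[-] B=[disk,node] C=[plank,beam,quill,knob,hook,wedge]
Tick 7: prefer A, take disk from B; A=[-] B=[node] C=[plank,beam,quill,knob,hook,wedge,disk]
Tick 8: prefer B, take node from B; A=[-] B=[-] C=[plank,beam,quill,knob,hook,wedge,disk,node]

Answer: plank beam quill knob hook wedge disk node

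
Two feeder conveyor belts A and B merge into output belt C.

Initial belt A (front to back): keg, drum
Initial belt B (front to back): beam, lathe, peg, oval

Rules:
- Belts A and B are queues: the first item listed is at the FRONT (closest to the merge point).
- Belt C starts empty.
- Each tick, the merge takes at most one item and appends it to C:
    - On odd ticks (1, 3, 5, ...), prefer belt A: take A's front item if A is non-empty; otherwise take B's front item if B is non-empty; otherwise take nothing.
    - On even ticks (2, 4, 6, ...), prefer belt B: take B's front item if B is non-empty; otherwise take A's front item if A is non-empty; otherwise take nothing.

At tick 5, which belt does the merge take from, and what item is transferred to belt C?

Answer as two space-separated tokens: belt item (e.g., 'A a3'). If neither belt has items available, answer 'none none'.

Tick 1: prefer A, take keg from A; A=[drum] B=[beam,lathe,peg,oval] C=[keg]
Tick 2: prefer B, take beam from B; A=[drum] B=[lathe,peg,oval] C=[keg,beam]
Tick 3: prefer A, take drum from A; A=[-] B=[lathe,peg,oval] C=[keg,beam,drum]
Tick 4: prefer B, take lathe from B; A=[-] B=[peg,oval] C=[keg,beam,drum,lathe]
Tick 5: prefer A, take peg from B; A=[-] B=[oval] C=[keg,beam,drum,lathe,peg]

Answer: B peg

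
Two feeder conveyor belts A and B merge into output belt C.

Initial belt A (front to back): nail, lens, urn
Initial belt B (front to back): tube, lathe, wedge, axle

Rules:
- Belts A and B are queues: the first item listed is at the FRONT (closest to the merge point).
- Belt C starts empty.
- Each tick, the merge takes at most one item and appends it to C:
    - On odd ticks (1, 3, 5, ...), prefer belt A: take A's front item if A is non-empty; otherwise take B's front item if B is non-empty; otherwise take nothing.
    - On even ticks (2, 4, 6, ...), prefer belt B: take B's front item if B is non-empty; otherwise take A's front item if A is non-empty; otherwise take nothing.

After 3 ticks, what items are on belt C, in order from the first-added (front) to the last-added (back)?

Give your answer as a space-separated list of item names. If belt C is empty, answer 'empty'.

Answer: nail tube lens

Derivation:
Tick 1: prefer A, take nail from A; A=[lens,urn] B=[tube,lathe,wedge,axle] C=[nail]
Tick 2: prefer B, take tube from B; A=[lens,urn] B=[lathe,wedge,axle] C=[nail,tube]
Tick 3: prefer A, take lens from A; A=[urn] B=[lathe,wedge,axle] C=[nail,tube,lens]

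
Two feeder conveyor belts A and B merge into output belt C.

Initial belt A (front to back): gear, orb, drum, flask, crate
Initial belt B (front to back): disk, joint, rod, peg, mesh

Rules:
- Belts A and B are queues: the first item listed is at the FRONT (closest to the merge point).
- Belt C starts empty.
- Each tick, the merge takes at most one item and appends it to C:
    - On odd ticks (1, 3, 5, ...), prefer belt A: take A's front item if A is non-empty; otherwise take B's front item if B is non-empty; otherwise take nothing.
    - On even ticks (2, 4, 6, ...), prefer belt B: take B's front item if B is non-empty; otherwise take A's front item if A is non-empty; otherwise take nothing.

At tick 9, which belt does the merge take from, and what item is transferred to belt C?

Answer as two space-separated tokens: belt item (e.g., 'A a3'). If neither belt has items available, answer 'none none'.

Answer: A crate

Derivation:
Tick 1: prefer A, take gear from A; A=[orb,drum,flask,crate] B=[disk,joint,rod,peg,mesh] C=[gear]
Tick 2: prefer B, take disk from B; A=[orb,drum,flask,crate] B=[joint,rod,peg,mesh] C=[gear,disk]
Tick 3: prefer A, take orb from A; A=[drum,flask,crate] B=[joint,rod,peg,mesh] C=[gear,disk,orb]
Tick 4: prefer B, take joint from B; A=[drum,flask,crate] B=[rod,peg,mesh] C=[gear,disk,orb,joint]
Tick 5: prefer A, take drum from A; A=[flask,crate] B=[rod,peg,mesh] C=[gear,disk,orb,joint,drum]
Tick 6: prefer B, take rod from B; A=[flask,crate] B=[peg,mesh] C=[gear,disk,orb,joint,drum,rod]
Tick 7: prefer A, take flask from A; A=[crate] B=[peg,mesh] C=[gear,disk,orb,joint,drum,rod,flask]
Tick 8: prefer B, take peg from B; A=[crate] B=[mesh] C=[gear,disk,orb,joint,drum,rod,flask,peg]
Tick 9: prefer A, take crate from A; A=[-] B=[mesh] C=[gear,disk,orb,joint,drum,rod,flask,peg,crate]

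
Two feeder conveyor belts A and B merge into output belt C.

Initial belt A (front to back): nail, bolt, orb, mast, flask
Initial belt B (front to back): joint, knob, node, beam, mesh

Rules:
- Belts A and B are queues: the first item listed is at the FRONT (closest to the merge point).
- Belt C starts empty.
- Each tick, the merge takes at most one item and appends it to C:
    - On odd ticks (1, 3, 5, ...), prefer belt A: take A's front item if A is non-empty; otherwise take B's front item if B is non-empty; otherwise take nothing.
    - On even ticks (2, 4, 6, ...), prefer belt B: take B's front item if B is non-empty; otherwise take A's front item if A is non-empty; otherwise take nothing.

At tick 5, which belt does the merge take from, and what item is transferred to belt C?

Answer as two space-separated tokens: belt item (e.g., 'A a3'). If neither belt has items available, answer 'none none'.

Tick 1: prefer A, take nail from A; A=[bolt,orb,mast,flask] B=[joint,knob,node,beam,mesh] C=[nail]
Tick 2: prefer B, take joint from B; A=[bolt,orb,mast,flask] B=[knob,node,beam,mesh] C=[nail,joint]
Tick 3: prefer A, take bolt from A; A=[orb,mast,flask] B=[knob,node,beam,mesh] C=[nail,joint,bolt]
Tick 4: prefer B, take knob from B; A=[orb,mast,flask] B=[node,beam,mesh] C=[nail,joint,bolt,knob]
Tick 5: prefer A, take orb from A; A=[mast,flask] B=[node,beam,mesh] C=[nail,joint,bolt,knob,orb]

Answer: A orb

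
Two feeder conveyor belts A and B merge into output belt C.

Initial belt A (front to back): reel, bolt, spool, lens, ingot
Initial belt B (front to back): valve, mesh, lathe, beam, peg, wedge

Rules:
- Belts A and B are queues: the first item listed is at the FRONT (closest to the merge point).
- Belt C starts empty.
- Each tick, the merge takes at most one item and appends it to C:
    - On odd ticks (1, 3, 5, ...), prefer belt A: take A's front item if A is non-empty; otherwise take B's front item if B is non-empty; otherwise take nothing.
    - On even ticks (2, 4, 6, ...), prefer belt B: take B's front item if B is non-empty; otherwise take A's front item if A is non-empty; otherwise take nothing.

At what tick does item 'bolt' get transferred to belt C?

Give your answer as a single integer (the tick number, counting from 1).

Tick 1: prefer A, take reel from A; A=[bolt,spool,lens,ingot] B=[valve,mesh,lathe,beam,peg,wedge] C=[reel]
Tick 2: prefer B, take valve from B; A=[bolt,spool,lens,ingot] B=[mesh,lathe,beam,peg,wedge] C=[reel,valve]
Tick 3: prefer A, take bolt from A; A=[spool,lens,ingot] B=[mesh,lathe,beam,peg,wedge] C=[reel,valve,bolt]

Answer: 3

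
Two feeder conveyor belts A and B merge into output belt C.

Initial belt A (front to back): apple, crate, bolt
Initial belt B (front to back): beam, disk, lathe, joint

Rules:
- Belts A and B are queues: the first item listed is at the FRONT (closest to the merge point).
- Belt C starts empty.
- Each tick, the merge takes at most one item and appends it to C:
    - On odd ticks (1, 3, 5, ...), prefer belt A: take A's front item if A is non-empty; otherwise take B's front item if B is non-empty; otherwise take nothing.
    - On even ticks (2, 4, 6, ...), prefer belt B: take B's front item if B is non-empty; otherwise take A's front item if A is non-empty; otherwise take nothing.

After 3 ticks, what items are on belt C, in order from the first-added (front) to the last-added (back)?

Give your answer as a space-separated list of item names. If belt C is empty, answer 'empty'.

Tick 1: prefer A, take apple from A; A=[crate,bolt] B=[beam,disk,lathe,joint] C=[apple]
Tick 2: prefer B, take beam from B; A=[crate,bolt] B=[disk,lathe,joint] C=[apple,beam]
Tick 3: prefer A, take crate from A; A=[bolt] B=[disk,lathe,joint] C=[apple,beam,crate]

Answer: apple beam crate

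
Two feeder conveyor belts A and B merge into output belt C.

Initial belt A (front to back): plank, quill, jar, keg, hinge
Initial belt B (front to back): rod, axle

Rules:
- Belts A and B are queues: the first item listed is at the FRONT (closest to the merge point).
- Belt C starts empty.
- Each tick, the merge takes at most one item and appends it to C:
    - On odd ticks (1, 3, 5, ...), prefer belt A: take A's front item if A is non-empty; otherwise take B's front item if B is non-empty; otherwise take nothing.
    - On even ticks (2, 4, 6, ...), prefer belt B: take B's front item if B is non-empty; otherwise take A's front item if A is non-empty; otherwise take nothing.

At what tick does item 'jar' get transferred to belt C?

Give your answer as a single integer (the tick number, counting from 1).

Answer: 5

Derivation:
Tick 1: prefer A, take plank from A; A=[quill,jar,keg,hinge] B=[rod,axle] C=[plank]
Tick 2: prefer B, take rod from B; A=[quill,jar,keg,hinge] B=[axle] C=[plank,rod]
Tick 3: prefer A, take quill from A; A=[jar,keg,hinge] B=[axle] C=[plank,rod,quill]
Tick 4: prefer B, take axle from B; A=[jar,keg,hinge] B=[-] C=[plank,rod,quill,axle]
Tick 5: prefer A, take jar from A; A=[keg,hinge] B=[-] C=[plank,rod,quill,axle,jar]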